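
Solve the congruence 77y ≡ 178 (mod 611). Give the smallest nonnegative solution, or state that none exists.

407

gcd(611, 77) = 1  (611 = 7·77 + 72, 77 = 1·72 + 5, 72 = 14·5 + 2, 5 = 2·2 + 1, 2 = 2·1).
1 divides 178, so solutions exist.
Back-substituting, 77·(246) + 611·(-31) = 1.
So 77·(246) ≡ 1 (mod 611); multiply by 178: y ≡ 43788 (mod 611).
Smallest nonnegative: y = 43788 mod 611 = 407.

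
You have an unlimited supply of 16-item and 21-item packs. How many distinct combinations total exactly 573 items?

2

Need nonnegative integers with 16j + 21k = 573.
gcd(16, 21) = 1, and 16·(4) + 21·(-3) = 1.
So (j₀, k₀) = (2292, -1719); general j = 2292 + 21t, k = -1719 - 16t.
j ≥ 0 ⇒ t ≥ -109; k ≥ 0 ⇒ t ≤ -108. That's 2 values of t.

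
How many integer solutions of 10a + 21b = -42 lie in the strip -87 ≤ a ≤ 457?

gcd(21, 10):
  21 = 2*10 + 1
  10 = 10*1
so gcd(21, 10) = 1.
Back-substitute for Bézout coefficients:
  1 = 21 - 2*10
  ... = 10*(-2) + 21*(1)
Scale by -42: particular solution (84, -42); reduce a mod 21: (0, -2).
General solution: a = 0 + 21t, b = -2 - 10t for integer t.
-87 ≤ 0 + 21t ≤ 457 gives t ∈ [-4, 21], which is 26 values.

26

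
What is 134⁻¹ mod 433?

gcd(433, 134):
  433 = 3*134 + 31
  134 = 4*31 + 10
  31 = 3*10 + 1
  10 = 10*1
so gcd(433, 134) = 1.
Back-substitute for Bézout coefficients:
  1 = 31 - 3*10
  ... = 134*(-42) + 433*(13)
So 134*-42 ≡ 1 (mod 433), and -42 mod 433 = 391.

391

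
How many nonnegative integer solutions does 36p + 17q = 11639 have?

19

gcd(36, 17):
  36 = 2·17 + 2
  17 = 8·2 + 1
  2 = 2·1
so gcd(36, 17) = 1.
Back-substitute for Bézout coefficients:
  1 = 17 - 8·2
  ... = 36·(-8) + 17·(17)
Scale by 11639: one solution is (-93112, 197863). Reduce p mod 17: (14, 655).
General: p = 14 + 17t, q = 655 - 36t.
p ≥ 0 ⇒ t ≥ 0; q ≥ 0 ⇒ t ≤ 18. So t ∈ [0, 18]: 19 solutions.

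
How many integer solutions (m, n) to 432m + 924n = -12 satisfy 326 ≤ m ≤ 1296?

13

gcd(924, 432) = 12.
By Bézout, 432×(15) + 924×(-7) = 12.
Particular solution: (62, -29).
General solution: m = 62 + 77t, n = -29 - 36t for integer t.
326 ≤ 62 + 77t ≤ 1296 gives t ∈ [4, 16], which is 13 values.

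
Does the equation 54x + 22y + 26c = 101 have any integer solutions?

gcd(54, 22) = 2  (54 = 2×22 + 10, 22 = 2×10 + 2, 10 = 5×2).
gcd(2, 26) = 2.
2 does not divide 101 (remainder 1), so no integer solutions.

no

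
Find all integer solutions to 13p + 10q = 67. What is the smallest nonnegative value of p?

9

gcd(13, 10):
  13 = 1×10 + 3
  10 = 3×3 + 1
  3 = 3×1
so gcd(13, 10) = 1.
1 divides 67, so solutions exist.
Back-substitute for Bézout coefficients:
  1 = 10 - 3×3
  ... = 13×(-3) + 10×(4)
Scale by 67/1 = 67: (p₀, q₀) = (-201, 268).
General solution: p = -201 + 10t, q = 268 - 13t for integer t.
p ≥ 0: smallest is -201 mod 10 = 9 (at t = 21), with q = -5.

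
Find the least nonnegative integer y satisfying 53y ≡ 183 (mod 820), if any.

251

gcd(820, 53) = 1.
1 divides 183, so solutions exist.
By Bézout, 53*(-263) + 820*(17) = 1.
So 53*(-263) ≡ 1 (mod 820); multiply by 183: y ≡ -48129 (mod 820).
Smallest nonnegative: y = -48129 mod 820 = 251.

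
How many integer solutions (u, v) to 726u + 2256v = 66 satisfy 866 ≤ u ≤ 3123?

6

gcd(2256, 726):
  2256 = 3·726 + 78
  726 = 9·78 + 24
  78 = 3·24 + 6
  24 = 4·6
so gcd(2256, 726) = 6.
Back-substitute for Bézout coefficients:
  6 = 78 - 3·24
  ... = 726·(-87) + 2256·(28)
Scale by 11: particular solution (-957, 308); reduce u mod 376: (171, -55).
General solution: u = 171 + 376t, v = -55 - 121t for integer t.
866 ≤ 171 + 376t ≤ 3123 gives t ∈ [2, 7], which is 6 values.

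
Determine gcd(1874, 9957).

gcd(9957, 1874) = 1  (9957 = 5*1874 + 587, 1874 = 3*587 + 113, 587 = 5*113 + 22, 113 = 5*22 + 3, 22 = 7*3 + 1, 3 = 3*1).

1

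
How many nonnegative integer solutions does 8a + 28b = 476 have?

9

gcd(28, 8) = 4.
By Bézout, 8×(-3) + 28×(1) = 4.
One solution: (0, 17).
General: a = 0 + 7t, b = 17 - 2t.
a ≥ 0 ⇒ t ≥ 0; b ≥ 0 ⇒ t ≤ 8. So t ∈ [0, 8]: 9 solutions.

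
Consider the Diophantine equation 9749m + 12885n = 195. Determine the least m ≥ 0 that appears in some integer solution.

gcd(12885, 9749):
  12885 = 1*9749 + 3136
  9749 = 3*3136 + 341
  3136 = 9*341 + 67
  341 = 5*67 + 6
  67 = 11*6 + 1
  6 = 6*1
so gcd(12885, 9749) = 1.
1 divides 195, so solutions exist.
Back-substitute for Bézout coefficients:
  1 = 67 - 11*6
  ... = 9749*(-2116) + 12885*(1601)
Scale by 195/1 = 195: (m₀, n₀) = (-412620, 312195).
General solution: m = -412620 + 12885t, n = 312195 - 9749t for integer t.
m ≥ 0: smallest is -412620 mod 12885 = 12585 (at t = 33), with n = -9522.

12585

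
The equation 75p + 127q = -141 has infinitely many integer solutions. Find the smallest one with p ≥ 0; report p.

gcd(127, 75) = 1.
1 divides -141, so solutions exist.
By Bézout, 75*(-22) + 127*(13) = 1.
Scale by -141/1 = -141: (p₀, q₀) = (3102, -1833).
General solution: p = 3102 + 127t, q = -1833 - 75t for integer t.
p ≥ 0: smallest is 3102 mod 127 = 54 (at t = -24), with q = -33.

54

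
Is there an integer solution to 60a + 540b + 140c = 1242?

gcd(540, 60):
  540 = 9*60
so gcd(540, 60) = 60.
gcd(60, 140) = 20.
20 does not divide 1242 (remainder 2), so no integer solutions.

no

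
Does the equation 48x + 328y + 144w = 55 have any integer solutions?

gcd(328, 48) = 8.
gcd(8, 144) = 8.
8 does not divide 55 (remainder 7), so no integer solutions.

no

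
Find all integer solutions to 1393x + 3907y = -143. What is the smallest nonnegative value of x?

1363

gcd(3907, 1393) = 1.
1 divides -143, so solutions exist.
By Bézout, 1393·(-474) + 3907·(169) = 1.
Scale by -143/1 = -143: (x₀, y₀) = (67782, -24167).
General solution: x = 67782 + 3907t, y = -24167 - 1393t for integer t.
x ≥ 0: smallest is 67782 mod 3907 = 1363 (at t = -17), with y = -486.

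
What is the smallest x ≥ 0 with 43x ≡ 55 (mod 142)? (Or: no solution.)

gcd(142, 43) = 1  (142 = 3×43 + 13, 43 = 3×13 + 4, 13 = 3×4 + 1, 4 = 4×1).
1 divides 55, so solutions exist.
Back-substituting, 43×(-33) + 142×(10) = 1.
So 43×(-33) ≡ 1 (mod 142); multiply by 55: x ≡ -1815 (mod 142).
Smallest nonnegative: x = -1815 mod 142 = 31.

31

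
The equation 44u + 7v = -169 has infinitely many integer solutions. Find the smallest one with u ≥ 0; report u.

3

gcd(44, 7):
  44 = 6·7 + 2
  7 = 3·2 + 1
  2 = 2·1
so gcd(44, 7) = 1.
1 divides -169, so solutions exist.
Back-substitute for Bézout coefficients:
  1 = 7 - 3·2
  ... = 44·(-3) + 7·(19)
Scale by -169/1 = -169: (u₀, v₀) = (507, -3211).
General solution: u = 507 + 7t, v = -3211 - 44t for integer t.
u ≥ 0: smallest is 507 mod 7 = 3 (at t = -72), with v = -43.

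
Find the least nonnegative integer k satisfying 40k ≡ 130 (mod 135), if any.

10

gcd(135, 40) = 5  (135 = 3·40 + 15, 40 = 2·15 + 10, 15 = 1·10 + 5, 10 = 2·5).
5 divides 130, so solutions exist.
Back-substituting, 40·(-10) + 135·(3) = 5.
So 40·(-10) ≡ 5 (mod 135); multiply by 26: k ≡ -260 (mod 27).
Smallest nonnegative: k = -260 mod 27 = 10.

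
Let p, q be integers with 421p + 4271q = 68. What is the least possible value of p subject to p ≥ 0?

gcd(4271, 421) = 1  (4271 = 10·421 + 61, 421 = 6·61 + 55, 61 = 1·55 + 6, 55 = 9·6 + 1, 6 = 6·1).
1 divides 68, so solutions exist.
Back-substituting, 421·(700) + 4271·(-69) = 1.
Scale by 68/1 = 68: (p₀, q₀) = (47600, -4692).
General solution: p = 47600 + 4271t, q = -4692 - 421t for integer t.
p ≥ 0: smallest is 47600 mod 4271 = 619 (at t = -11), with q = -61.

619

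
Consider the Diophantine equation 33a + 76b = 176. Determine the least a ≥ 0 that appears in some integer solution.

gcd(76, 33):
  76 = 2*33 + 10
  33 = 3*10 + 3
  10 = 3*3 + 1
  3 = 3*1
so gcd(76, 33) = 1.
1 divides 176, so solutions exist.
Back-substitute for Bézout coefficients:
  1 = 10 - 3*3
  ... = 33*(-23) + 76*(10)
Scale by 176/1 = 176: (a₀, b₀) = (-4048, 1760).
General solution: a = -4048 + 76t, b = 1760 - 33t for integer t.
a ≥ 0: smallest is -4048 mod 76 = 56 (at t = 54), with b = -22.

56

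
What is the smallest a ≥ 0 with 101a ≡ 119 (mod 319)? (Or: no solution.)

gcd(319, 101) = 1  (319 = 3×101 + 16, 101 = 6×16 + 5, 16 = 3×5 + 1, 5 = 5×1).
1 divides 119, so solutions exist.
Back-substituting, 101×(-60) + 319×(19) = 1.
So 101×(-60) ≡ 1 (mod 319); multiply by 119: a ≡ -7140 (mod 319).
Smallest nonnegative: a = -7140 mod 319 = 197.

197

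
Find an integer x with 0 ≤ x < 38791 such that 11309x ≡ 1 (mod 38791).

gcd(38791, 11309) = 1  (38791 = 3*11309 + 4864, 11309 = 2*4864 + 1581, 4864 = 3*1581 + 121, 1581 = 13*121 + 8, 121 = 15*8 + 1, 8 = 8*1).
Back-substituting, 11309*(-4809) + 38791*(1402) = 1.
So 11309*-4809 ≡ 1 (mod 38791), and -4809 mod 38791 = 33982.

33982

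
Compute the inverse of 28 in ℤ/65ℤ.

gcd(65, 28) = 1.
By Bézout, 28*(7) + 65*(-3) = 1.
So 28*7 ≡ 1 (mod 65), and 7 mod 65 = 7.

7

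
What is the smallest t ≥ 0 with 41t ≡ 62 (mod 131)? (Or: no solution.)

gcd(131, 41):
  131 = 3*41 + 8
  41 = 5*8 + 1
  8 = 8*1
so gcd(131, 41) = 1.
1 divides 62, so solutions exist.
Back-substitute for Bézout coefficients:
  1 = 41 - 5*8
  ... = 41*(16) + 131*(-5)
So 41*(16) ≡ 1 (mod 131); multiply by 62: t ≡ 992 (mod 131).
Smallest nonnegative: t = 992 mod 131 = 75.

75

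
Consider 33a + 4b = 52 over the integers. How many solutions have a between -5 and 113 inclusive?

gcd(33, 4) = 1.
By Bézout, 33*(1) + 4*(-8) = 1.
Particular solution: (0, 13).
General solution: a = 0 + 4t, b = 13 - 33t for integer t.
-5 ≤ 0 + 4t ≤ 113 gives t ∈ [-1, 28], which is 30 values.

30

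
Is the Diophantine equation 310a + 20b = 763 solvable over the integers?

gcd(310, 20) = 10  (310 = 15*20 + 10, 20 = 2*10).
10 does not divide 763 (remainder 3), so no integer solutions.

no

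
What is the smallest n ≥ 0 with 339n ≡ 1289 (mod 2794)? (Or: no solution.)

2089

gcd(2794, 339) = 1  (2794 = 8·339 + 82, 339 = 4·82 + 11, 82 = 7·11 + 5, 11 = 2·5 + 1, 5 = 5·1).
1 divides 1289, so solutions exist.
Back-substituting, 339·(511) + 2794·(-62) = 1.
So 339·(511) ≡ 1 (mod 2794); multiply by 1289: n ≡ 658679 (mod 2794).
Smallest nonnegative: n = 658679 mod 2794 = 2089.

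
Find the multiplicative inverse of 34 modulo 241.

gcd(241, 34):
  241 = 7×34 + 3
  34 = 11×3 + 1
  3 = 3×1
so gcd(241, 34) = 1.
Back-substitute for Bézout coefficients:
  1 = 34 - 11×3
  ... = 34×(78) + 241×(-11)
So 34×78 ≡ 1 (mod 241), and 78 mod 241 = 78.

78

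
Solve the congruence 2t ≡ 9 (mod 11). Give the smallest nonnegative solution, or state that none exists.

10

gcd(11, 2) = 1.
1 divides 9, so solutions exist.
By Bézout, 2*(-5) + 11*(1) = 1.
So 2*(-5) ≡ 1 (mod 11); multiply by 9: t ≡ -45 (mod 11).
Smallest nonnegative: t = -45 mod 11 = 10.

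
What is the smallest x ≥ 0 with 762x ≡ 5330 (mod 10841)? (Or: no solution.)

10535

gcd(10841, 762) = 1.
1 divides 5330, so solutions exist.
By Bézout, 762*(-2632) + 10841*(185) = 1.
So 762*(-2632) ≡ 1 (mod 10841); multiply by 5330: x ≡ -14028560 (mod 10841).
Smallest nonnegative: x = -14028560 mod 10841 = 10535.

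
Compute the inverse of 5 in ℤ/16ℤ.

13

gcd(16, 5) = 1.
By Bézout, 5·(-3) + 16·(1) = 1.
So 5·-3 ≡ 1 (mod 16), and -3 mod 16 = 13.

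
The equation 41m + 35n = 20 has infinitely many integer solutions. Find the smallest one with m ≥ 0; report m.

gcd(41, 35) = 1.
1 divides 20, so solutions exist.
By Bézout, 41*(6) + 35*(-7) = 1.
Scale by 20/1 = 20: (m₀, n₀) = (120, -140).
General solution: m = 120 + 35t, n = -140 - 41t for integer t.
m ≥ 0: smallest is 120 mod 35 = 15 (at t = -3), with n = -17.

15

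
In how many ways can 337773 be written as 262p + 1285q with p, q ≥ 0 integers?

gcd(1285, 262) = 1  (1285 = 4×262 + 237, 262 = 1×237 + 25, 237 = 9×25 + 12, 25 = 2×12 + 1, 12 = 12×1).
Back-substituting, 262×(103) + 1285×(-21) = 1.
Scale by 337773: one solution is (34790619, -7093233). Reduce p mod 1285: (529, 155).
General: p = 529 + 1285t, q = 155 - 262t.
p ≥ 0 ⇒ t ≥ 0; q ≥ 0 ⇒ t ≤ 0. So t ∈ [0, 0]: 1 solution.

1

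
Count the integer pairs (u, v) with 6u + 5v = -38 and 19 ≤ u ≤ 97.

gcd(6, 5) = 1.
By Bézout, 6*(1) + 5*(-1) = 1.
Particular solution: (2, -10).
General solution: u = 2 + 5t, v = -10 - 6t for integer t.
19 ≤ 2 + 5t ≤ 97 gives t ∈ [4, 19], which is 16 values.

16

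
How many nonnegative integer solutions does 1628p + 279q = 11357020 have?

gcd(1628, 279):
  1628 = 5×279 + 233
  279 = 1×233 + 46
  233 = 5×46 + 3
  46 = 15×3 + 1
  3 = 3×1
so gcd(1628, 279) = 1.
Back-substitute for Bézout coefficients:
  1 = 46 - 15×3
  ... = 1628×(-91) + 279×(531)
Scale by 11357020: one solution is (-1033488820, 6030577620). Reduce p mod 279: (278, 39084).
General: p = 278 + 279t, q = 39084 - 1628t.
p ≥ 0 ⇒ t ≥ 0; q ≥ 0 ⇒ t ≤ 24. So t ∈ [0, 24]: 25 solutions.

25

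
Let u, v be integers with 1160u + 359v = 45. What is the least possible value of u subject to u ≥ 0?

gcd(1160, 359) = 1.
1 divides 45, so solutions exist.
By Bézout, 1160·(-173) + 359·(559) = 1.
Scale by 45/1 = 45: (u₀, v₀) = (-7785, 25155).
General solution: u = -7785 + 359t, v = 25155 - 1160t for integer t.
u ≥ 0: smallest is -7785 mod 359 = 113 (at t = 22), with v = -365.

113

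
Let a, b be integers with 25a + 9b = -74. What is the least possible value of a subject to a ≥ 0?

gcd(25, 9) = 1  (25 = 2·9 + 7, 9 = 1·7 + 2, 7 = 3·2 + 1, 2 = 2·1).
1 divides -74, so solutions exist.
Back-substituting, 25·(4) + 9·(-11) = 1.
Scale by -74/1 = -74: (a₀, b₀) = (-296, 814).
General solution: a = -296 + 9t, b = 814 - 25t for integer t.
a ≥ 0: smallest is -296 mod 9 = 1 (at t = 33), with b = -11.

1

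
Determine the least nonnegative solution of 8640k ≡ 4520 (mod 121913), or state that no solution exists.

12982

gcd(121913, 8640):
  121913 = 14×8640 + 953
  8640 = 9×953 + 63
  953 = 15×63 + 8
  63 = 7×8 + 7
  8 = 1×7 + 1
  7 = 7×1
so gcd(121913, 8640) = 1.
1 divides 4520, so solutions exist.
Back-substitute for Bézout coefficients:
  1 = 8 - 1×7
  ... = 8640×(-15479) + 121913×(1097)
So 8640×(-15479) ≡ 1 (mod 121913); multiply by 4520: k ≡ -69965080 (mod 121913).
Smallest nonnegative: k = -69965080 mod 121913 = 12982.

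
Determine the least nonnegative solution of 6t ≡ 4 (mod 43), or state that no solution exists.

15

gcd(43, 6) = 1.
1 divides 4, so solutions exist.
By Bézout, 6*(-7) + 43*(1) = 1.
So 6*(-7) ≡ 1 (mod 43); multiply by 4: t ≡ -28 (mod 43).
Smallest nonnegative: t = -28 mod 43 = 15.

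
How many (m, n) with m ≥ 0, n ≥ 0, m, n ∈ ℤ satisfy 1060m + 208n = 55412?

gcd(1060, 208) = 4  (1060 = 5·208 + 20, 208 = 10·20 + 8, 20 = 2·8 + 4, 8 = 2·4).
Back-substituting, 1060·(21) + 208·(-107) = 4.
Scale by 13853: one solution is (290913, -1482271). Reduce m mod 52: (25, 139).
General: m = 25 + 52t, n = 139 - 265t.
m ≥ 0 ⇒ t ≥ 0; n ≥ 0 ⇒ t ≤ 0. So t ∈ [0, 0]: 1 solution.

1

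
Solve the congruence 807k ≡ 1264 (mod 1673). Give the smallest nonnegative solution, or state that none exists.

gcd(1673, 807) = 1  (1673 = 2·807 + 59, 807 = 13·59 + 40, 59 = 1·40 + 19, 40 = 2·19 + 2, 19 = 9·2 + 1, 2 = 2·1).
1 divides 1264, so solutions exist.
Back-substituting, 807·(-794) + 1673·(383) = 1.
So 807·(-794) ≡ 1 (mod 1673); multiply by 1264: k ≡ -1003616 (mod 1673).
Smallest nonnegative: k = -1003616 mod 1673 = 184.

184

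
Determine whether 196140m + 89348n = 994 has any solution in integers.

gcd(196140, 89348) = 28.
28 does not divide 994 (remainder 14), so no integer solutions.

no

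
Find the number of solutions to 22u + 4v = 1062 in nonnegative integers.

24

gcd(22, 4):
  22 = 5×4 + 2
  4 = 2×2
so gcd(22, 4) = 2.
Back-substitute for Bézout coefficients:
  2 = 22 - 5×4
  ... = 22×(1) + 4×(-5)
Scale by 531: one solution is (531, -2655). Reduce u mod 2: (1, 260).
General: u = 1 + 2t, v = 260 - 11t.
u ≥ 0 ⇒ t ≥ 0; v ≥ 0 ⇒ t ≤ 23. So t ∈ [0, 23]: 24 solutions.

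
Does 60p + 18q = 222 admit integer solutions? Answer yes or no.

yes

gcd(60, 18) = 6  (60 = 3*18 + 6, 18 = 3*6).
6 divides 222, so integer solutions exist.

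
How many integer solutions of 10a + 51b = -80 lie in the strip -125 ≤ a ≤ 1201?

26

gcd(51, 10) = 1.
By Bézout, 10×(-5) + 51×(1) = 1.
Particular solution: (43, -10).
General solution: a = 43 + 51t, b = -10 - 10t for integer t.
-125 ≤ 43 + 51t ≤ 1201 gives t ∈ [-3, 22], which is 26 values.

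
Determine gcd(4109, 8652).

7

gcd(8652, 4109):
  8652 = 2×4109 + 434
  4109 = 9×434 + 203
  434 = 2×203 + 28
  203 = 7×28 + 7
  28 = 4×7
so gcd(8652, 4109) = 7.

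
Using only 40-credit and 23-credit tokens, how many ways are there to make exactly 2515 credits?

Need nonnegative integers with 40j + 23k = 2515.
gcd(40, 23) = 1, and 40·(-4) + 23·(7) = 1.
So (j₀, k₀) = (-10060, 17605); general j = -10060 + 23t, k = 17605 - 40t.
j ≥ 0 ⇒ t ≥ 438; k ≥ 0 ⇒ t ≤ 440. That's 3 values of t.

3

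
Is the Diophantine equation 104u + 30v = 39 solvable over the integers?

gcd(104, 30) = 2  (104 = 3·30 + 14, 30 = 2·14 + 2, 14 = 7·2).
2 does not divide 39 (remainder 1), so no integer solutions.

no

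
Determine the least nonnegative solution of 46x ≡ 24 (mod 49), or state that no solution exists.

41

gcd(49, 46) = 1  (49 = 1×46 + 3, 46 = 15×3 + 1, 3 = 3×1).
1 divides 24, so solutions exist.
Back-substituting, 46×(16) + 49×(-15) = 1.
So 46×(16) ≡ 1 (mod 49); multiply by 24: x ≡ 384 (mod 49).
Smallest nonnegative: x = 384 mod 49 = 41.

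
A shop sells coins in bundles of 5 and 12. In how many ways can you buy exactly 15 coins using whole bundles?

1

Need nonnegative integers with 5j + 12k = 15.
gcd(5, 12) = 1, and 5·(5) + 12·(-2) = 1.
So (j₀, k₀) = (75, -30); general j = 75 + 12t, k = -30 - 5t.
j ≥ 0 ⇒ t ≥ -6; k ≥ 0 ⇒ t ≤ -6. That's 1 value of t.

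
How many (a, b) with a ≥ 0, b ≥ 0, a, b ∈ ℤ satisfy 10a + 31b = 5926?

19

gcd(31, 10) = 1  (31 = 3×10 + 1, 10 = 10×1).
Back-substituting, 10×(-3) + 31×(1) = 1.
Scale by 5926: one solution is (-17778, 5926). Reduce a mod 31: (16, 186).
General: a = 16 + 31t, b = 186 - 10t.
a ≥ 0 ⇒ t ≥ 0; b ≥ 0 ⇒ t ≤ 18. So t ∈ [0, 18]: 19 solutions.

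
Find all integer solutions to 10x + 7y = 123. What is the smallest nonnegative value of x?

6

gcd(10, 7):
  10 = 1×7 + 3
  7 = 2×3 + 1
  3 = 3×1
so gcd(10, 7) = 1.
1 divides 123, so solutions exist.
Back-substitute for Bézout coefficients:
  1 = 7 - 2×3
  ... = 10×(-2) + 7×(3)
Scale by 123/1 = 123: (x₀, y₀) = (-246, 369).
General solution: x = -246 + 7t, y = 369 - 10t for integer t.
x ≥ 0: smallest is -246 mod 7 = 6 (at t = 36), with y = 9.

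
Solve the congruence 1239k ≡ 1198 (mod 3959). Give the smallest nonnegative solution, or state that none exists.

934

gcd(3959, 1239) = 1  (3959 = 3·1239 + 242, 1239 = 5·242 + 29, 242 = 8·29 + 10, 29 = 2·10 + 9, 10 = 1·9 + 1, 9 = 9·1).
1 divides 1198, so solutions exist.
Back-substituting, 1239·(-409) + 3959·(128) = 1.
So 1239·(-409) ≡ 1 (mod 3959); multiply by 1198: k ≡ -489982 (mod 3959).
Smallest nonnegative: k = -489982 mod 3959 = 934.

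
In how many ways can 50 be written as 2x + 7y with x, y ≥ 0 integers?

gcd(7, 2):
  7 = 3*2 + 1
  2 = 2*1
so gcd(7, 2) = 1.
Back-substitute for Bézout coefficients:
  1 = 7 - 3*2
  ... = 2*(-3) + 7*(1)
Scale by 50: one solution is (-150, 50). Reduce x mod 7: (4, 6).
General: x = 4 + 7t, y = 6 - 2t.
x ≥ 0 ⇒ t ≥ 0; y ≥ 0 ⇒ t ≤ 3. So t ∈ [0, 3]: 4 solutions.

4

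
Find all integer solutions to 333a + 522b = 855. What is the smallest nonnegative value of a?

1

gcd(522, 333) = 9.
9 divides 855, so solutions exist.
By Bézout, 333·(11) + 522·(-7) = 9.
Scale by 855/9 = 95: (a₀, b₀) = (1045, -665).
General solution: a = 1045 + 58t, b = -665 - 37t for integer t.
a ≥ 0: smallest is 1045 mod 58 = 1 (at t = -18), with b = 1.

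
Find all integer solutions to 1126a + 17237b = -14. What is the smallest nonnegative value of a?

gcd(17237, 1126) = 1  (17237 = 15*1126 + 347, 1126 = 3*347 + 85, 347 = 4*85 + 7, 85 = 12*7 + 1, 7 = 7*1).
1 divides -14, so solutions exist.
Back-substituting, 1126*(2434) + 17237*(-159) = 1.
Scale by -14/1 = -14: (a₀, b₀) = (-34076, 2226).
General solution: a = -34076 + 17237t, b = 2226 - 1126t for integer t.
a ≥ 0: smallest is -34076 mod 17237 = 398 (at t = 2), with b = -26.

398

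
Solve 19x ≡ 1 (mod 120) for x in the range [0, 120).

19

gcd(120, 19) = 1  (120 = 6*19 + 6, 19 = 3*6 + 1, 6 = 6*1).
Back-substituting, 19*(19) + 120*(-3) = 1.
So 19*19 ≡ 1 (mod 120), and 19 mod 120 = 19.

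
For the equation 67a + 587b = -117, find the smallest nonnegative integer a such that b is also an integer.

191

gcd(587, 67) = 1.
1 divides -117, so solutions exist.
By Bézout, 67*(184) + 587*(-21) = 1.
Scale by -117/1 = -117: (a₀, b₀) = (-21528, 2457).
General solution: a = -21528 + 587t, b = 2457 - 67t for integer t.
a ≥ 0: smallest is -21528 mod 587 = 191 (at t = 37), with b = -22.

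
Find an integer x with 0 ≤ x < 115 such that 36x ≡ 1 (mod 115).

gcd(115, 36):
  115 = 3·36 + 7
  36 = 5·7 + 1
  7 = 7·1
so gcd(115, 36) = 1.
Back-substitute for Bézout coefficients:
  1 = 36 - 5·7
  ... = 36·(16) + 115·(-5)
So 36·16 ≡ 1 (mod 115), and 16 mod 115 = 16.

16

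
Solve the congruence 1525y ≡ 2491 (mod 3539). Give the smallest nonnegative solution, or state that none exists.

gcd(3539, 1525):
  3539 = 2*1525 + 489
  1525 = 3*489 + 58
  489 = 8*58 + 25
  58 = 2*25 + 8
  25 = 3*8 + 1
  8 = 8*1
so gcd(3539, 1525) = 1.
1 divides 2491, so solutions exist.
Back-substitute for Bézout coefficients:
  1 = 25 - 3*8
  ... = 1525*(-427) + 3539*(184)
So 1525*(-427) ≡ 1 (mod 3539); multiply by 2491: y ≡ -1063657 (mod 3539).
Smallest nonnegative: y = -1063657 mod 3539 = 1582.

1582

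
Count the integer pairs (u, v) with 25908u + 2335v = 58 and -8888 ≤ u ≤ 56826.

28

gcd(25908, 2335) = 1.
By Bézout, 25908·(-178) + 2335·(1975) = 1.
Particular solution: (1351, -14990).
General solution: u = 1351 + 2335t, v = -14990 - 25908t for integer t.
-8888 ≤ 1351 + 2335t ≤ 56826 gives t ∈ [-4, 23], which is 28 values.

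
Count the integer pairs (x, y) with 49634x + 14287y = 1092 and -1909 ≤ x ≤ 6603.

gcd(49634, 14287) = 13  (49634 = 3·14287 + 6773, 14287 = 2·6773 + 741, 6773 = 9·741 + 104, 741 = 7·104 + 13, 104 = 8·13).
Back-substituting, 49634·(-135) + 14287·(469) = 13.
Scale by 84: particular solution (-11340, 39396); reduce x mod 1099: (749, -2602).
General solution: x = 749 + 1099t, y = -2602 - 3818t for integer t.
-1909 ≤ 749 + 1099t ≤ 6603 gives t ∈ [-2, 5], which is 8 values.

8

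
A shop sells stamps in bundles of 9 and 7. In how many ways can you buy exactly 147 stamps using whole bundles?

3

Need nonnegative integers with 9j + 7k = 147.
gcd(9, 7) = 1, and 9·(-3) + 7·(4) = 1.
So (j₀, k₀) = (-441, 588); general j = -441 + 7t, k = 588 - 9t.
j ≥ 0 ⇒ t ≥ 63; k ≥ 0 ⇒ t ≤ 65. That's 3 values of t.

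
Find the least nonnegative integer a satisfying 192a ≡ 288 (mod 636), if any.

28

gcd(636, 192) = 12.
12 divides 288, so solutions exist.
By Bézout, 192*(10) + 636*(-3) = 12.
So 192*(10) ≡ 12 (mod 636); multiply by 24: a ≡ 240 (mod 53).
Smallest nonnegative: a = 240 mod 53 = 28.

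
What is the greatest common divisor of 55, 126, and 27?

gcd(126, 55) = 1  (126 = 2×55 + 16, 55 = 3×16 + 7, 16 = 2×7 + 2, 7 = 3×2 + 1, 2 = 2×1).
gcd(1, 27) = 1.

1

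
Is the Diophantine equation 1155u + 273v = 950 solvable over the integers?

no

gcd(1155, 273) = 21  (1155 = 4*273 + 63, 273 = 4*63 + 21, 63 = 3*21).
21 does not divide 950 (remainder 5), so no integer solutions.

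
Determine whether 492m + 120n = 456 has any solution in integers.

yes

gcd(492, 120) = 12  (492 = 4*120 + 12, 120 = 10*12).
12 divides 456, so integer solutions exist.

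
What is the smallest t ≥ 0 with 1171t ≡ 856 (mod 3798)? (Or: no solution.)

604

gcd(3798, 1171) = 1  (3798 = 3×1171 + 285, 1171 = 4×285 + 31, 285 = 9×31 + 6, 31 = 5×6 + 1, 6 = 6×1).
1 divides 856, so solutions exist.
Back-substituting, 1171×(613) + 3798×(-189) = 1.
So 1171×(613) ≡ 1 (mod 3798); multiply by 856: t ≡ 524728 (mod 3798).
Smallest nonnegative: t = 524728 mod 3798 = 604.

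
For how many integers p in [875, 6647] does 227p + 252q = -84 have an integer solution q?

23

gcd(252, 227) = 1.
By Bézout, 227×(-121) + 252×(109) = 1.
Particular solution: (84, -76).
General solution: p = 84 + 252t, q = -76 - 227t for integer t.
875 ≤ 84 + 252t ≤ 6647 gives t ∈ [4, 26], which is 23 values.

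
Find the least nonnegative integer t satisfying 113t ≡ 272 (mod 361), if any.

127

gcd(361, 113) = 1.
1 divides 272, so solutions exist.
By Bézout, 113*(-115) + 361*(36) = 1.
So 113*(-115) ≡ 1 (mod 361); multiply by 272: t ≡ -31280 (mod 361).
Smallest nonnegative: t = -31280 mod 361 = 127.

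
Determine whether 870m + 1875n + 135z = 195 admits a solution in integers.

gcd(1875, 870):
  1875 = 2*870 + 135
  870 = 6*135 + 60
  135 = 2*60 + 15
  60 = 4*15
so gcd(1875, 870) = 15.
gcd(15, 135) = 15.
15 divides 195, so integer solutions exist.

yes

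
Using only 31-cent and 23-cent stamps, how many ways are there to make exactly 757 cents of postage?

1

Need nonnegative integers with 31j + 23k = 757.
gcd(31, 23) = 1, and 31·(3) + 23·(-4) = 1.
So (j₀, k₀) = (2271, -3028); general j = 2271 + 23t, k = -3028 - 31t.
j ≥ 0 ⇒ t ≥ -98; k ≥ 0 ⇒ t ≤ -98. That's 1 value of t.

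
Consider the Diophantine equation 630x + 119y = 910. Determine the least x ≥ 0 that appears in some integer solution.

gcd(630, 119) = 7.
7 divides 910, so solutions exist.
By Bézout, 630*(7) + 119*(-37) = 7.
Scale by 910/7 = 130: (x₀, y₀) = (910, -4810).
General solution: x = 910 + 17t, y = -4810 - 90t for integer t.
x ≥ 0: smallest is 910 mod 17 = 9 (at t = -53), with y = -40.

9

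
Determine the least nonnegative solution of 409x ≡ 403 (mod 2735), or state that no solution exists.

2522

gcd(2735, 409):
  2735 = 6×409 + 281
  409 = 1×281 + 128
  281 = 2×128 + 25
  128 = 5×25 + 3
  25 = 8×3 + 1
  3 = 3×1
so gcd(2735, 409) = 1.
1 divides 403, so solutions exist.
Back-substitute for Bézout coefficients:
  1 = 25 - 8×3
  ... = 409×(-876) + 2735×(131)
So 409×(-876) ≡ 1 (mod 2735); multiply by 403: x ≡ -353028 (mod 2735).
Smallest nonnegative: x = -353028 mod 2735 = 2522.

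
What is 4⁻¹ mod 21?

16

gcd(21, 4) = 1.
By Bézout, 4·(-5) + 21·(1) = 1.
So 4·-5 ≡ 1 (mod 21), and -5 mod 21 = 16.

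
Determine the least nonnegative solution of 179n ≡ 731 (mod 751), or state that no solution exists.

gcd(751, 179) = 1  (751 = 4·179 + 35, 179 = 5·35 + 4, 35 = 8·4 + 3, 4 = 1·3 + 1, 3 = 3·1).
1 divides 731, so solutions exist.
Back-substituting, 179·(193) + 751·(-46) = 1.
So 179·(193) ≡ 1 (mod 751); multiply by 731: n ≡ 141083 (mod 751).
Smallest nonnegative: n = 141083 mod 751 = 646.

646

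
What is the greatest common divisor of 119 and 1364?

gcd(1364, 119) = 1  (1364 = 11·119 + 55, 119 = 2·55 + 9, 55 = 6·9 + 1, 9 = 9·1).

1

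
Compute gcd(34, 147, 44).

gcd(147, 34) = 1.
gcd(1, 44) = 1.

1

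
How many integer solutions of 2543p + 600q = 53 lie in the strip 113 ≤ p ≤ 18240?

gcd(2543, 600):
  2543 = 4×600 + 143
  600 = 4×143 + 28
  143 = 5×28 + 3
  28 = 9×3 + 1
  3 = 3×1
so gcd(2543, 600) = 1.
Back-substitute for Bézout coefficients:
  1 = 28 - 9×3
  ... = 2543×(-193) + 600×(818)
Scale by 53: particular solution (-10229, 43354); reduce p mod 600: (571, -2420).
General solution: p = 571 + 600t, q = -2420 - 2543t for integer t.
113 ≤ 571 + 600t ≤ 18240 gives t ∈ [0, 29], which is 30 values.

30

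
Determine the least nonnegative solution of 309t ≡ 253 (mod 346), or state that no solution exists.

gcd(346, 309) = 1  (346 = 1×309 + 37, 309 = 8×37 + 13, 37 = 2×13 + 11, 13 = 1×11 + 2, 11 = 5×2 + 1, 2 = 2×1).
1 divides 253, so solutions exist.
Back-substituting, 309×(-159) + 346×(142) = 1.
So 309×(-159) ≡ 1 (mod 346); multiply by 253: t ≡ -40227 (mod 346).
Smallest nonnegative: t = -40227 mod 346 = 255.

255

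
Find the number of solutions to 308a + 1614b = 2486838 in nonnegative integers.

10

gcd(1614, 308) = 2  (1614 = 5×308 + 74, 308 = 4×74 + 12, 74 = 6×12 + 2, 12 = 6×2).
Back-substituting, 308×(-131) + 1614×(25) = 2.
Scale by 1243419: one solution is (-162887889, 31085475). Reduce a mod 807: (219, 1499).
General: a = 219 + 807t, b = 1499 - 154t.
a ≥ 0 ⇒ t ≥ 0; b ≥ 0 ⇒ t ≤ 9. So t ∈ [0, 9]: 10 solutions.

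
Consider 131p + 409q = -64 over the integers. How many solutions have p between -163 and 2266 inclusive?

6

gcd(409, 131) = 1.
By Bézout, 131×(-128) + 409×(41) = 1.
Particular solution: (12, -4).
General solution: p = 12 + 409t, q = -4 - 131t for integer t.
-163 ≤ 12 + 409t ≤ 2266 gives t ∈ [0, 5], which is 6 values.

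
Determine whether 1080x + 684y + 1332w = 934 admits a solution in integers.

gcd(1080, 684):
  1080 = 1·684 + 396
  684 = 1·396 + 288
  396 = 1·288 + 108
  288 = 2·108 + 72
  108 = 1·72 + 36
  72 = 2·36
so gcd(1080, 684) = 36.
gcd(36, 1332) = 36.
36 does not divide 934 (remainder 34), so no integer solutions.

no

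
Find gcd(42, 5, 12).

gcd(42, 5):
  42 = 8×5 + 2
  5 = 2×2 + 1
  2 = 2×1
so gcd(42, 5) = 1.
gcd(1, 12) = 1.

1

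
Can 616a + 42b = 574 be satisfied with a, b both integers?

gcd(616, 42) = 14.
14 divides 574, so integer solutions exist.

yes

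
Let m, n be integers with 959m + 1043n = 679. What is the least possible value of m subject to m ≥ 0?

gcd(1043, 959) = 7.
7 divides 679, so solutions exist.
By Bézout, 959×(62) + 1043×(-57) = 7.
Scale by 679/7 = 97: (m₀, n₀) = (6014, -5529).
General solution: m = 6014 + 149t, n = -5529 - 137t for integer t.
m ≥ 0: smallest is 6014 mod 149 = 54 (at t = -40), with n = -49.

54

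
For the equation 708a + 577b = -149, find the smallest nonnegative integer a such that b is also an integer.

131

gcd(708, 577):
  708 = 1×577 + 131
  577 = 4×131 + 53
  131 = 2×53 + 25
  53 = 2×25 + 3
  25 = 8×3 + 1
  3 = 3×1
so gcd(708, 577) = 1.
1 divides -149, so solutions exist.
Back-substitute for Bézout coefficients:
  1 = 25 - 8×3
  ... = 708×(185) + 577×(-227)
Scale by -149/1 = -149: (a₀, b₀) = (-27565, 33823).
General solution: a = -27565 + 577t, b = 33823 - 708t for integer t.
a ≥ 0: smallest is -27565 mod 577 = 131 (at t = 48), with b = -161.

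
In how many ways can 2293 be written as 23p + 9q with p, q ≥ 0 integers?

gcd(23, 9) = 1.
By Bézout, 23·(2) + 9·(-5) = 1.
One solution: (5, 242).
General: p = 5 + 9t, q = 242 - 23t.
p ≥ 0 ⇒ t ≥ 0; q ≥ 0 ⇒ t ≤ 10. So t ∈ [0, 10]: 11 solutions.

11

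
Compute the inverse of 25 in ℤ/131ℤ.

21

gcd(131, 25) = 1  (131 = 5×25 + 6, 25 = 4×6 + 1, 6 = 6×1).
Back-substituting, 25×(21) + 131×(-4) = 1.
So 25×21 ≡ 1 (mod 131), and 21 mod 131 = 21.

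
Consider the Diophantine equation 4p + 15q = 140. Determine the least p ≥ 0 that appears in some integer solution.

gcd(15, 4) = 1.
1 divides 140, so solutions exist.
By Bézout, 4×(4) + 15×(-1) = 1.
Scale by 140/1 = 140: (p₀, q₀) = (560, -140).
General solution: p = 560 + 15t, q = -140 - 4t for integer t.
p ≥ 0: smallest is 560 mod 15 = 5 (at t = -37), with q = 8.

5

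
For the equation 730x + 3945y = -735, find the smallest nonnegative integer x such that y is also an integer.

534

gcd(3945, 730):
  3945 = 5·730 + 295
  730 = 2·295 + 140
  295 = 2·140 + 15
  140 = 9·15 + 5
  15 = 3·5
so gcd(3945, 730) = 5.
5 divides -735, so solutions exist.
Back-substitute for Bézout coefficients:
  5 = 140 - 9·15
  ... = 730·(254) + 3945·(-47)
Scale by -735/5 = -147: (x₀, y₀) = (-37338, 6909).
General solution: x = -37338 + 789t, y = 6909 - 146t for integer t.
x ≥ 0: smallest is -37338 mod 789 = 534 (at t = 48), with y = -99.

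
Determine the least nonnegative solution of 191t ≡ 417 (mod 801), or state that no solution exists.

258

gcd(801, 191) = 1.
1 divides 417, so solutions exist.
By Bézout, 191*(-130) + 801*(31) = 1.
So 191*(-130) ≡ 1 (mod 801); multiply by 417: t ≡ -54210 (mod 801).
Smallest nonnegative: t = -54210 mod 801 = 258.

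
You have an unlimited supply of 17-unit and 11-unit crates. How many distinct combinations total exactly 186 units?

1

Need nonnegative integers with 17j + 11k = 186.
gcd(17, 11) = 1, and 17·(2) + 11·(-3) = 1.
So (j₀, k₀) = (372, -558); general j = 372 + 11t, k = -558 - 17t.
j ≥ 0 ⇒ t ≥ -33; k ≥ 0 ⇒ t ≤ -33. That's 1 value of t.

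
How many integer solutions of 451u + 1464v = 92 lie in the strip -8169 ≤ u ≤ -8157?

0

gcd(1464, 451) = 1  (1464 = 3×451 + 111, 451 = 4×111 + 7, 111 = 15×7 + 6, 7 = 1×6 + 1, 6 = 6×1).
Back-substituting, 451×(211) + 1464×(-65) = 1.
Scale by 92: particular solution (19412, -5980); reduce u mod 1464: (380, -117).
General solution: u = 380 + 1464t, v = -117 - 451t for integer t.
-8169 ≤ 380 + 1464t ≤ -8157 gives t ∈ [-5, -6], which is 0 values.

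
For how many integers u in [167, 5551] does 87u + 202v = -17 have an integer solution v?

gcd(202, 87) = 1  (202 = 2×87 + 28, 87 = 3×28 + 3, 28 = 9×3 + 1, 3 = 3×1).
Back-substituting, 87×(-65) + 202×(28) = 1.
Scale by -17: particular solution (1105, -476); reduce u mod 202: (95, -41).
General solution: u = 95 + 202t, v = -41 - 87t for integer t.
167 ≤ 95 + 202t ≤ 5551 gives t ∈ [1, 27], which is 27 values.

27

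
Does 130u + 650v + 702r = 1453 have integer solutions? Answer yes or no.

no

gcd(650, 130) = 130  (650 = 5·130).
gcd(130, 702) = 26.
26 does not divide 1453 (remainder 23), so no integer solutions.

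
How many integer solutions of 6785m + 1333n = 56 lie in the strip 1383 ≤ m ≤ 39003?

gcd(6785, 1333) = 1  (6785 = 5*1333 + 120, 1333 = 11*120 + 13, 120 = 9*13 + 3, 13 = 4*3 + 1, 3 = 3*1).
Back-substituting, 6785*(-411) + 1333*(2092) = 1.
Scale by 56: particular solution (-23016, 117152); reduce m mod 1333: (978, -4978).
General solution: m = 978 + 1333t, n = -4978 - 6785t for integer t.
1383 ≤ 978 + 1333t ≤ 39003 gives t ∈ [1, 28], which is 28 values.

28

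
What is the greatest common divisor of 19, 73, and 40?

1

gcd(73, 19) = 1.
gcd(1, 40) = 1.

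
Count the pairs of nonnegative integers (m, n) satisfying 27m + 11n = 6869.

gcd(27, 11) = 1  (27 = 2·11 + 5, 11 = 2·5 + 1, 5 = 5·1).
Back-substituting, 27·(-2) + 11·(5) = 1.
Scale by 6869: one solution is (-13738, 34345). Reduce m mod 11: (1, 622).
General: m = 1 + 11t, n = 622 - 27t.
m ≥ 0 ⇒ t ≥ 0; n ≥ 0 ⇒ t ≤ 23. So t ∈ [0, 23]: 24 solutions.

24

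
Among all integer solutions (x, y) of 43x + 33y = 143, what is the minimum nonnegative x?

gcd(43, 33) = 1.
1 divides 143, so solutions exist.
By Bézout, 43×(10) + 33×(-13) = 1.
Scale by 143/1 = 143: (x₀, y₀) = (1430, -1859).
General solution: x = 1430 + 33t, y = -1859 - 43t for integer t.
x ≥ 0: smallest is 1430 mod 33 = 11 (at t = -43), with y = -10.

11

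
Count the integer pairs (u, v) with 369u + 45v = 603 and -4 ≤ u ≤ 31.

7

gcd(369, 45) = 9  (369 = 8×45 + 9, 45 = 5×9).
Back-substituting, 369×(1) + 45×(-8) = 9.
Scale by 67: particular solution (67, -536); reduce u mod 5: (2, -3).
General solution: u = 2 + 5t, v = -3 - 41t for integer t.
-4 ≤ 2 + 5t ≤ 31 gives t ∈ [-1, 5], which is 7 values.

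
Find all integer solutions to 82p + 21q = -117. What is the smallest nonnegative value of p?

6

gcd(82, 21) = 1  (82 = 3·21 + 19, 21 = 1·19 + 2, 19 = 9·2 + 1, 2 = 2·1).
1 divides -117, so solutions exist.
Back-substituting, 82·(10) + 21·(-39) = 1.
Scale by -117/1 = -117: (p₀, q₀) = (-1170, 4563).
General solution: p = -1170 + 21t, q = 4563 - 82t for integer t.
p ≥ 0: smallest is -1170 mod 21 = 6 (at t = 56), with q = -29.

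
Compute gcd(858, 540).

6

gcd(858, 540):
  858 = 1*540 + 318
  540 = 1*318 + 222
  318 = 1*222 + 96
  222 = 2*96 + 30
  96 = 3*30 + 6
  30 = 5*6
so gcd(858, 540) = 6.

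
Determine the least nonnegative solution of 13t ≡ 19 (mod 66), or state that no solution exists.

gcd(66, 13) = 1.
1 divides 19, so solutions exist.
By Bézout, 13×(-5) + 66×(1) = 1.
So 13×(-5) ≡ 1 (mod 66); multiply by 19: t ≡ -95 (mod 66).
Smallest nonnegative: t = -95 mod 66 = 37.

37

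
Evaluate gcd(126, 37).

1

gcd(126, 37) = 1  (126 = 3*37 + 15, 37 = 2*15 + 7, 15 = 2*7 + 1, 7 = 7*1).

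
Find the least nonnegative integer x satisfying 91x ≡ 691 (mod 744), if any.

gcd(744, 91):
  744 = 8×91 + 16
  91 = 5×16 + 11
  16 = 1×11 + 5
  11 = 2×5 + 1
  5 = 5×1
so gcd(744, 91) = 1.
1 divides 691, so solutions exist.
Back-substitute for Bézout coefficients:
  1 = 11 - 2×5
  ... = 91×(139) + 744×(-17)
So 91×(139) ≡ 1 (mod 744); multiply by 691: x ≡ 96049 (mod 744).
Smallest nonnegative: x = 96049 mod 744 = 73.

73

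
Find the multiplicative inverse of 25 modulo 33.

4

gcd(33, 25) = 1  (33 = 1·25 + 8, 25 = 3·8 + 1, 8 = 8·1).
Back-substituting, 25·(4) + 33·(-3) = 1.
So 25·4 ≡ 1 (mod 33), and 4 mod 33 = 4.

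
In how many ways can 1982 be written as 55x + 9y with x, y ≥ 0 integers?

4

gcd(55, 9) = 1.
By Bézout, 55*(1) + 9*(-6) = 1.
One solution: (2, 208).
General: x = 2 + 9t, y = 208 - 55t.
x ≥ 0 ⇒ t ≥ 0; y ≥ 0 ⇒ t ≤ 3. So t ∈ [0, 3]: 4 solutions.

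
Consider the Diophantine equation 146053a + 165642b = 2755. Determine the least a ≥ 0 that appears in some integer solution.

3805

gcd(165642, 146053) = 19.
19 divides 2755, so solutions exist.
By Bézout, 146053×(-575) + 165642×(507) = 19.
Scale by 2755/19 = 145: (a₀, b₀) = (-83375, 73515).
General solution: a = -83375 + 8718t, b = 73515 - 7687t for integer t.
a ≥ 0: smallest is -83375 mod 8718 = 3805 (at t = 10), with b = -3355.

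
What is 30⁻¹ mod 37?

gcd(37, 30) = 1  (37 = 1·30 + 7, 30 = 4·7 + 2, 7 = 3·2 + 1, 2 = 2·1).
Back-substituting, 30·(-16) + 37·(13) = 1.
So 30·-16 ≡ 1 (mod 37), and -16 mod 37 = 21.

21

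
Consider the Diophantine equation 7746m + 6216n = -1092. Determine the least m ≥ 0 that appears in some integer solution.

gcd(7746, 6216):
  7746 = 1*6216 + 1530
  6216 = 4*1530 + 96
  1530 = 15*96 + 90
  96 = 1*90 + 6
  90 = 15*6
so gcd(7746, 6216) = 6.
6 divides -1092, so solutions exist.
Back-substitute for Bézout coefficients:
  6 = 96 - 1*90
  ... = 7746*(-65) + 6216*(81)
Scale by -1092/6 = -182: (m₀, n₀) = (11830, -14742).
General solution: m = 11830 + 1036t, n = -14742 - 1291t for integer t.
m ≥ 0: smallest is 11830 mod 1036 = 434 (at t = -11), with n = -541.

434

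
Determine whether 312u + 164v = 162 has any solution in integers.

gcd(312, 164):
  312 = 1·164 + 148
  164 = 1·148 + 16
  148 = 9·16 + 4
  16 = 4·4
so gcd(312, 164) = 4.
4 does not divide 162 (remainder 2), so no integer solutions.

no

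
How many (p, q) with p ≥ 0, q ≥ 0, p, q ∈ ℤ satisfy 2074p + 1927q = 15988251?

4

gcd(2074, 1927):
  2074 = 1×1927 + 147
  1927 = 13×147 + 16
  147 = 9×16 + 3
  16 = 5×3 + 1
  3 = 3×1
so gcd(2074, 1927) = 1.
Back-substitute for Bézout coefficients:
  1 = 16 - 5×3
  ... = 2074×(-603) + 1927×(649)
Scale by 15988251: one solution is (-9640915353, 10376374899). Reduce p mod 1927: (537, 7719).
General: p = 537 + 1927t, q = 7719 - 2074t.
p ≥ 0 ⇒ t ≥ 0; q ≥ 0 ⇒ t ≤ 3. So t ∈ [0, 3]: 4 solutions.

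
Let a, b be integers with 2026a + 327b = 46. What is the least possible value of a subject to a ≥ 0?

154

gcd(2026, 327):
  2026 = 6*327 + 64
  327 = 5*64 + 7
  64 = 9*7 + 1
  7 = 7*1
so gcd(2026, 327) = 1.
1 divides 46, so solutions exist.
Back-substitute for Bézout coefficients:
  1 = 64 - 9*7
  ... = 2026*(46) + 327*(-285)
Scale by 46/1 = 46: (a₀, b₀) = (2116, -13110).
General solution: a = 2116 + 327t, b = -13110 - 2026t for integer t.
a ≥ 0: smallest is 2116 mod 327 = 154 (at t = -6), with b = -954.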